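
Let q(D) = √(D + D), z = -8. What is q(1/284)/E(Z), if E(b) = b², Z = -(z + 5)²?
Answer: √142/11502 ≈ 0.0010360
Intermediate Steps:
q(D) = √2*√D (q(D) = √(2*D) = √2*√D)
Z = -9 (Z = -(-8 + 5)² = -1*(-3)² = -1*9 = -9)
q(1/284)/E(Z) = (√2*√(1/284))/((-9)²) = (√2*√(1/284))/81 = (√2*(√71/142))*(1/81) = (√142/142)*(1/81) = √142/11502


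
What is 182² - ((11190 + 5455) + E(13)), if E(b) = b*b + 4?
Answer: 16306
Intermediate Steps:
E(b) = 4 + b² (E(b) = b² + 4 = 4 + b²)
182² - ((11190 + 5455) + E(13)) = 182² - ((11190 + 5455) + (4 + 13²)) = 33124 - (16645 + (4 + 169)) = 33124 - (16645 + 173) = 33124 - 1*16818 = 33124 - 16818 = 16306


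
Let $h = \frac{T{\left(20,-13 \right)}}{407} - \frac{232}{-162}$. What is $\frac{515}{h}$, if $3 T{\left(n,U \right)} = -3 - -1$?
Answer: $\frac{16978005}{47158} \approx 360.02$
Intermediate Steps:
$T{\left(n,U \right)} = - \frac{2}{3}$ ($T{\left(n,U \right)} = \frac{-3 - -1}{3} = \frac{-3 + 1}{3} = \frac{1}{3} \left(-2\right) = - \frac{2}{3}$)
$h = \frac{47158}{32967}$ ($h = - \frac{2}{3 \cdot 407} - \frac{232}{-162} = \left(- \frac{2}{3}\right) \frac{1}{407} - - \frac{116}{81} = - \frac{2}{1221} + \frac{116}{81} = \frac{47158}{32967} \approx 1.4305$)
$\frac{515}{h} = \frac{515}{\frac{47158}{32967}} = 515 \cdot \frac{32967}{47158} = \frac{16978005}{47158}$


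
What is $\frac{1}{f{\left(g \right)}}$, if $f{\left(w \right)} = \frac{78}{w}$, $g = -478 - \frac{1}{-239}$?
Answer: $- \frac{114241}{18642} \approx -6.1282$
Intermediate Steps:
$g = - \frac{114241}{239}$ ($g = -478 - - \frac{1}{239} = -478 + \frac{1}{239} = - \frac{114241}{239} \approx -478.0$)
$\frac{1}{f{\left(g \right)}} = \frac{1}{78 \frac{1}{- \frac{114241}{239}}} = \frac{1}{78 \left(- \frac{239}{114241}\right)} = \frac{1}{- \frac{18642}{114241}} = - \frac{114241}{18642}$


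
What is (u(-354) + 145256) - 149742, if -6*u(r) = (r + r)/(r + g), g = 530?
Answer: -394709/88 ≈ -4485.3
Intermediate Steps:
u(r) = -r/(3*(530 + r)) (u(r) = -(r + r)/(6*(r + 530)) = -2*r/(6*(530 + r)) = -r/(3*(530 + r)))
(u(-354) + 145256) - 149742 = (-1*(-354)/(1590 + 3*(-354)) + 145256) - 149742 = (-1*(-354)/(1590 - 1062) + 145256) - 149742 = (-1*(-354)/528 + 145256) - 149742 = (-1*(-354)*1/528 + 145256) - 149742 = (59/88 + 145256) - 149742 = 12782587/88 - 149742 = -394709/88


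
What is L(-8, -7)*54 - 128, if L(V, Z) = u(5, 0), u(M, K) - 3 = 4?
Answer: 250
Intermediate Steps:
u(M, K) = 7 (u(M, K) = 3 + 4 = 7)
L(V, Z) = 7
L(-8, -7)*54 - 128 = 7*54 - 128 = 378 - 128 = 250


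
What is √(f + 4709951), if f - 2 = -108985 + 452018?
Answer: √5052986 ≈ 2247.9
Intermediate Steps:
f = 343035 (f = 2 + (-108985 + 452018) = 2 + 343033 = 343035)
√(f + 4709951) = √(343035 + 4709951) = √5052986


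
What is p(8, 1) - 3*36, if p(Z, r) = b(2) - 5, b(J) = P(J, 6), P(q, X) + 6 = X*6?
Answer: -83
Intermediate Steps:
P(q, X) = -6 + 6*X (P(q, X) = -6 + X*6 = -6 + 6*X)
b(J) = 30 (b(J) = -6 + 6*6 = -6 + 36 = 30)
p(Z, r) = 25 (p(Z, r) = 30 - 5 = 25)
p(8, 1) - 3*36 = 25 - 3*36 = 25 - 108 = -83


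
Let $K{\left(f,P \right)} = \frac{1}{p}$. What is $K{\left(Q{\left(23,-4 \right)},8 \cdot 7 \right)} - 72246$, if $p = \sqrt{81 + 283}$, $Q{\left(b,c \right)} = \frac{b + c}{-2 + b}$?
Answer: $-72246 + \frac{\sqrt{91}}{182} \approx -72246.0$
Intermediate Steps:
$Q{\left(b,c \right)} = \frac{b + c}{-2 + b}$
$p = 2 \sqrt{91}$ ($p = \sqrt{364} = 2 \sqrt{91} \approx 19.079$)
$K{\left(f,P \right)} = \frac{\sqrt{91}}{182}$ ($K{\left(f,P \right)} = \frac{1}{2 \sqrt{91}} = \frac{\sqrt{91}}{182}$)
$K{\left(Q{\left(23,-4 \right)},8 \cdot 7 \right)} - 72246 = \frac{\sqrt{91}}{182} - 72246 = -72246 + \frac{\sqrt{91}}{182}$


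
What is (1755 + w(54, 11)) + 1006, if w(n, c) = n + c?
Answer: 2826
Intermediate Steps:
w(n, c) = c + n
(1755 + w(54, 11)) + 1006 = (1755 + (11 + 54)) + 1006 = (1755 + 65) + 1006 = 1820 + 1006 = 2826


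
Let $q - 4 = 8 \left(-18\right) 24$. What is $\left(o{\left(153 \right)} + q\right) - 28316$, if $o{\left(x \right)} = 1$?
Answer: $-31767$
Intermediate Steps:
$q = -3452$ ($q = 4 + 8 \left(-18\right) 24 = 4 - 3456 = -3452$)
$\left(o{\left(153 \right)} + q\right) - 28316 = \left(1 - 3452\right) - 28316 = -3451 - 28316 = -31767$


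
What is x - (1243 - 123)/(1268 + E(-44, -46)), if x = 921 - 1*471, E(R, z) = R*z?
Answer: 370070/823 ≈ 449.66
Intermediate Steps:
x = 450 (x = 921 - 471 = 450)
x - (1243 - 123)/(1268 + E(-44, -46)) = 450 - (1243 - 123)/(1268 - 44*(-46)) = 450 - 1120/(1268 + 2024) = 450 - 1120/3292 = 450 - 1*280/823 = 450 - 280/823 = 370070/823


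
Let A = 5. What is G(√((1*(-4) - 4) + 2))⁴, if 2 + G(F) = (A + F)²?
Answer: -596879 - 211480*I*√6 ≈ -5.9688e+5 - 5.1802e+5*I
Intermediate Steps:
G(F) = -2 + (5 + F)²
G(√((1*(-4) - 4) + 2))⁴ = (-2 + (5 + √((1*(-4) - 4) + 2))²)⁴ = (-2 + (5 + √((-4 - 4) + 2))²)⁴ = (-2 + (5 + √(-8 + 2))²)⁴ = (-2 + (5 + √(-6))²)⁴ = (-2 + (5 + I*√6)²)⁴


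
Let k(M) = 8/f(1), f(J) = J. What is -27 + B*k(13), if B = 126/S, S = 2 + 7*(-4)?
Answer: -855/13 ≈ -65.769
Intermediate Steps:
S = -26 (S = 2 - 28 = -26)
k(M) = 8 (k(M) = 8/1 = 8*1 = 8)
B = -63/13 (B = 126/(-26) = 126*(-1/26) = -63/13 ≈ -4.8462)
-27 + B*k(13) = -27 - 63/13*8 = -27 - 504/13 = -855/13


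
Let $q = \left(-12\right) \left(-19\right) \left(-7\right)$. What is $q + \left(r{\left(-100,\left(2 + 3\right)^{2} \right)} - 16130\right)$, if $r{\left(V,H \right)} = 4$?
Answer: $-17722$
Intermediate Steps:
$q = -1596$ ($q = 228 \left(-7\right) = -1596$)
$q + \left(r{\left(-100,\left(2 + 3\right)^{2} \right)} - 16130\right) = -1596 + \left(4 - 16130\right) = -1596 - 16126 = -17722$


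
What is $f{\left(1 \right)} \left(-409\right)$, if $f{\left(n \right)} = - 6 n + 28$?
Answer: $-8998$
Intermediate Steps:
$f{\left(n \right)} = 28 - 6 n$
$f{\left(1 \right)} \left(-409\right) = \left(28 - 6\right) \left(-409\right) = 22 \left(-409\right) = -8998$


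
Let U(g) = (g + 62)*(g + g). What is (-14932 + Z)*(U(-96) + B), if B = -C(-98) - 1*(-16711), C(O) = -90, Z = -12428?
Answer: -638281440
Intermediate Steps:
U(g) = 2*g*(62 + g) (U(g) = (62 + g)*(2*g) = 2*g*(62 + g))
B = 16801 (B = -1*(-90) - 1*(-16711) = 90 + 16711 = 16801)
(-14932 + Z)*(U(-96) + B) = (-14932 - 12428)*(2*(-96)*(62 - 96) + 16801) = -27360*(2*(-96)*(-34) + 16801) = -27360*(6528 + 16801) = -27360*23329 = -638281440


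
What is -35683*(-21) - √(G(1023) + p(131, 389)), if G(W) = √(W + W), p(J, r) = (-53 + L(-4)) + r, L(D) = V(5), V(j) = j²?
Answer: 749343 - √(361 + √2046) ≈ 7.4932e+5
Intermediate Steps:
L(D) = 25 (L(D) = 5² = 25)
p(J, r) = -28 + r (p(J, r) = (-53 + 25) + r = -28 + r)
G(W) = √2*√W (G(W) = √(2*W) = √2*√W)
-35683*(-21) - √(G(1023) + p(131, 389)) = -35683*(-21) - √(√2*√1023 + (-28 + 389)) = 749343 - √(√2046 + 361) = 749343 - √(361 + √2046)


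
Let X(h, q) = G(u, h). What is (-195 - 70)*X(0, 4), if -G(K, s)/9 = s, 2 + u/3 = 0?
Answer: 0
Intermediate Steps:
u = -6 (u = -6 + 3*0 = -6 + 0 = -6)
G(K, s) = -9*s
X(h, q) = -9*h
(-195 - 70)*X(0, 4) = (-195 - 70)*(-9*0) = -265*0 = 0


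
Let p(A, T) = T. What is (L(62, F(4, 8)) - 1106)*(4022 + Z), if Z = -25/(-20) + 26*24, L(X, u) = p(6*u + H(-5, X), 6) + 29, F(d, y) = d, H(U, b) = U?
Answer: -19908819/4 ≈ -4.9772e+6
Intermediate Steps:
L(X, u) = 35 (L(X, u) = 6 + 29 = 35)
Z = 2501/4 (Z = -25*(-1/20) + 624 = 5/4 + 624 = 2501/4 ≈ 625.25)
(L(62, F(4, 8)) - 1106)*(4022 + Z) = (35 - 1106)*(4022 + 2501/4) = -1071*18589/4 = -19908819/4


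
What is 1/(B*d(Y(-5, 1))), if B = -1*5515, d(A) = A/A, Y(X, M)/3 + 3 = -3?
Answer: -1/5515 ≈ -0.00018132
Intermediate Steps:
Y(X, M) = -18 (Y(X, M) = -9 + 3*(-3) = -9 - 9 = -18)
d(A) = 1
B = -5515
1/(B*d(Y(-5, 1))) = 1/(-5515*1) = 1/(-5515) = -1/5515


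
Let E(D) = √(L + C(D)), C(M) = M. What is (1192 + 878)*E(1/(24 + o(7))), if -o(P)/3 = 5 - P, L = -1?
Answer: 69*I*√870 ≈ 2035.2*I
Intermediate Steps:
o(P) = -15 + 3*P (o(P) = -3*(5 - P) = -15 + 3*P)
E(D) = √(-1 + D)
(1192 + 878)*E(1/(24 + o(7))) = (1192 + 878)*√(-1 + 1/(24 + (-15 + 3*7))) = 2070*√(-1 + 1/(24 + (-15 + 21))) = 2070*√(-1 + 1/(24 + 6)) = 2070*√(-1 + 1/30) = 2070*√(-29/30) = 2070*(I*√870/30) = 69*I*√870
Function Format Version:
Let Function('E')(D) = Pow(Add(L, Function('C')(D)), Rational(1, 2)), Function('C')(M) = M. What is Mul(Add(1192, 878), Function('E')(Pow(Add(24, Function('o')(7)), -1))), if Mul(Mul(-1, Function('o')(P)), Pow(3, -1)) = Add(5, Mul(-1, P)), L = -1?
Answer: Mul(69, I, Pow(870, Rational(1, 2))) ≈ Mul(2035.2, I)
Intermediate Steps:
Function('o')(P) = Add(-15, Mul(3, P)) (Function('o')(P) = Mul(-3, Add(5, Mul(-1, P))) = Add(-15, Mul(3, P)))
Function('E')(D) = Pow(Add(-1, D), Rational(1, 2))
Mul(Add(1192, 878), Function('E')(Pow(Add(24, Function('o')(7)), -1))) = Mul(Add(1192, 878), Pow(Add(-1, Pow(Add(24, Add(-15, Mul(3, 7))), -1)), Rational(1, 2))) = Mul(2070, Pow(Add(-1, Pow(Add(24, Add(-15, 21)), -1)), Rational(1, 2))) = Mul(2070, Pow(Add(-1, Pow(Add(24, 6), -1)), Rational(1, 2))) = Mul(2070, Pow(Add(-1, Pow(30, -1)), Rational(1, 2))) = Mul(2070, Pow(Add(-1, Rational(1, 30)), Rational(1, 2))) = Mul(2070, Pow(Rational(-29, 30), Rational(1, 2))) = Mul(2070, Mul(Rational(1, 30), I, Pow(870, Rational(1, 2)))) = Mul(69, I, Pow(870, Rational(1, 2)))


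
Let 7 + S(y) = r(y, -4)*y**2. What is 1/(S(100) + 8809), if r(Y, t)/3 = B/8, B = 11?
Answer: 1/50052 ≈ 1.9979e-5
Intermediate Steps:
r(Y, t) = 33/8 (r(Y, t) = 3*(11/8) = 33/8)
S(y) = -7 + 33*y**2/8
1/(S(100) + 8809) = 1/((-7 + (33/8)*100**2) + 8809) = 1/((-7 + (33/8)*10000) + 8809) = 1/((-7 + 41250) + 8809) = 1/(41243 + 8809) = 1/50052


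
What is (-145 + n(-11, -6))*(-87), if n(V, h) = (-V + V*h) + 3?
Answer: 5655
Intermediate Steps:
n(V, h) = 3 - V + V*h
(-145 + n(-11, -6))*(-87) = (-145 + (3 - 1*(-11) - 11*(-6)))*(-87) = (-145 + (3 + 11 + 66))*(-87) = (-145 + 80)*(-87) = -65*(-87) = 5655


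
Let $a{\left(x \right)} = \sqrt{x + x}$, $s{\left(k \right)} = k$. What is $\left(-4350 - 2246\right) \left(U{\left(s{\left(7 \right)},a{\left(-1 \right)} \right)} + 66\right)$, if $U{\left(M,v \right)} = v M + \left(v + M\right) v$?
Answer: $-422144 - 92344 i \sqrt{2} \approx -4.2214 \cdot 10^{5} - 1.3059 \cdot 10^{5} i$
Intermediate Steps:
$a{\left(x \right)} = \sqrt{2} \sqrt{x}$ ($a{\left(x \right)} = \sqrt{2 x} = \sqrt{2} \sqrt{x}$)
$U{\left(M,v \right)} = M v + v \left(M + v\right)$ ($U{\left(M,v \right)} = M v + \left(M + v\right) v = M v + v \left(M + v\right)$)
$\left(-4350 - 2246\right) \left(U{\left(s{\left(7 \right)},a{\left(-1 \right)} \right)} + 66\right) = \left(-4350 - 2246\right) \left(\sqrt{2} \sqrt{-1} \left(\sqrt{2} \sqrt{-1} + 2 \cdot 7\right) + 66\right) = - 6596 \left(\sqrt{2} i \left(\sqrt{2} i + 14\right) + 66\right) = - 6596 \left(i \sqrt{2} \left(i \sqrt{2} + 14\right) + 66\right) = - 6596 \left(i \sqrt{2} \left(14 + i \sqrt{2}\right) + 66\right) = - 6596 \left(66 + i \sqrt{2} \left(14 + i \sqrt{2}\right)\right) = -435336 - 6596 i \sqrt{2} \left(14 + i \sqrt{2}\right)$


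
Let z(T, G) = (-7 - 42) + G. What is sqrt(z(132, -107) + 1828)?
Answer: 2*sqrt(418) ≈ 40.890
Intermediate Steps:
z(T, G) = -49 + G
sqrt(z(132, -107) + 1828) = sqrt((-49 - 107) + 1828) = sqrt(-156 + 1828) = sqrt(1672) = 2*sqrt(418)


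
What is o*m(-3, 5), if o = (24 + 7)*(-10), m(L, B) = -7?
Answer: 2170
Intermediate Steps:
o = -310 (o = 31*(-10) = -310)
o*m(-3, 5) = -310*(-7) = 2170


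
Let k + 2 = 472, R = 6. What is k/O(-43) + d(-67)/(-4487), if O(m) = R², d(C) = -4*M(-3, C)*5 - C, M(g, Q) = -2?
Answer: 1052519/80766 ≈ 13.032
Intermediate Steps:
k = 470 (k = -2 + 472 = 470)
d(C) = 40 - C (d(C) = -4*(-2)*5 - C = 8*5 - C = 40 - C)
O(m) = 36 (O(m) = 6² = 36)
k/O(-43) + d(-67)/(-4487) = 470/36 + (40 - 1*(-67))/(-4487) = 470*(1/36) + (40 + 67)*(-1/4487) = 235/18 + 107*(-1/4487) = 235/18 - 107/4487 = 1052519/80766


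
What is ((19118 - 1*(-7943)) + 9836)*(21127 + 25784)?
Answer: 1730875167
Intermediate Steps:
((19118 - 1*(-7943)) + 9836)*(21127 + 25784) = ((19118 + 7943) + 9836)*46911 = (27061 + 9836)*46911 = 36897*46911 = 1730875167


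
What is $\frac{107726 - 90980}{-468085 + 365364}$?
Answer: $- \frac{16746}{102721} \approx -0.16302$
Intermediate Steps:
$\frac{107726 - 90980}{-468085 + 365364} = \frac{16746}{-102721} = 16746 \left(- \frac{1}{102721}\right) = - \frac{16746}{102721}$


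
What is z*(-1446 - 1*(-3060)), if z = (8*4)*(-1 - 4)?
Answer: -258240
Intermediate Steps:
z = -160 (z = 32*(-5) = -160)
z*(-1446 - 1*(-3060)) = -160*(-1446 - 1*(-3060)) = -160*(-1446 + 3060) = -160*1614 = -258240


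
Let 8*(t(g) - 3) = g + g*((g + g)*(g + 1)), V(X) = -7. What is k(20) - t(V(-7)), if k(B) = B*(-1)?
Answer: 411/8 ≈ 51.375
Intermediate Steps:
k(B) = -B
t(g) = 3 + g/8 + g**2*(1 + g)/4 (t(g) = 3 + (g + g*((g + g)*(g + 1)))/8 = 3 + (g + g*((2*g)*(1 + g)))/8 = 3 + (g + g*(2*g*(1 + g)))/8 = 3 + (g + 2*g**2*(1 + g))/8 = 3 + (g/8 + g**2*(1 + g)/4) = 3 + g/8 + g**2*(1 + g)/4)
k(20) - t(V(-7)) = -1*20 - (3 + (1/4)*(-7)**2 + (1/4)*(-7)**3 + (1/8)*(-7)) = -20 - (3 + (1/4)*49 + (1/4)*(-343) - 7/8) = -20 - (3 + 49/4 - 343/4 - 7/8) = -20 - 1*(-571/8) = -20 + 571/8 = 411/8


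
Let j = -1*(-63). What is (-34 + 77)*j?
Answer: 2709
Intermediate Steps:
j = 63
(-34 + 77)*j = (-34 + 77)*63 = 43*63 = 2709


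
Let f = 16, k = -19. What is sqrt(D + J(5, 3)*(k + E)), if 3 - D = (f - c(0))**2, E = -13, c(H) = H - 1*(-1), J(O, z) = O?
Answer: I*sqrt(382) ≈ 19.545*I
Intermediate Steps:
c(H) = 1 + H (c(H) = H + 1 = 1 + H)
D = -222 (D = 3 - (16 - (1 + 0))**2 = 3 - (16 - 1*1)**2 = 3 - (16 - 1)**2 = 3 - 1*15**2 = 3 - 1*225 = 3 - 225 = -222)
sqrt(D + J(5, 3)*(k + E)) = sqrt(-222 + 5*(-19 - 13)) = sqrt(-222 + 5*(-32)) = sqrt(-222 - 160) = sqrt(-382) = I*sqrt(382)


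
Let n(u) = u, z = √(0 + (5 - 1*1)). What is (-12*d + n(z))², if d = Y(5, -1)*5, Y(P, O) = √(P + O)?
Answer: 13924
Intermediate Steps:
z = 2 (z = √(0 + (5 - 1)) = √(0 + 4) = √4 = 2)
Y(P, O) = √(O + P)
d = 10 (d = √(-1 + 5)*5 = √4*5 = 2*5 = 10)
(-12*d + n(z))² = (-12*10 + 2)² = (-120 + 2)² = (-118)² = 13924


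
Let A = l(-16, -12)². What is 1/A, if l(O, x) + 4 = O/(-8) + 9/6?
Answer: 4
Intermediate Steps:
l(O, x) = -5/2 - O/8 (l(O, x) = -4 + (O/(-8) + 9/6) = -4 + (O*(-⅛) + 9*(⅙)) = -4 + (-O/8 + 3/2) = -4 + (3/2 - O/8) = -5/2 - O/8)
A = ¼ (A = (-5/2 - ⅛*(-16))² = (-5/2 + 2)² = (-½)² = ¼ ≈ 0.25000)
1/A = 1/(¼) = 4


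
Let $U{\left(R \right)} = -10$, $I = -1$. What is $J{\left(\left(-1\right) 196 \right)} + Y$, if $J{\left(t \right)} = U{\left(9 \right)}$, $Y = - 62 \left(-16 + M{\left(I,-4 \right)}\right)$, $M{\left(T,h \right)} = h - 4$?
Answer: $1478$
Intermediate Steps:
$M{\left(T,h \right)} = -4 + h$ ($M{\left(T,h \right)} = h - 4 = -4 + h$)
$Y = 1488$ ($Y = - 62 \left(-16 - 8\right) = \left(-62\right) \left(-24\right) = 1488$)
$J{\left(t \right)} = -10$
$J{\left(\left(-1\right) 196 \right)} + Y = -10 + 1488 = 1478$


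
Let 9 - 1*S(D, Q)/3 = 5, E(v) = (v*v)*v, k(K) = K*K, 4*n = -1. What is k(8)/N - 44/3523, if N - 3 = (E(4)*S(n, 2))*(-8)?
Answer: -495676/21634743 ≈ -0.022911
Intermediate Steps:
n = -1/4 (n = (1/4)*(-1) = -1/4 ≈ -0.25000)
k(K) = K**2
E(v) = v**3 (E(v) = v**2*v = v**3)
S(D, Q) = 12 (S(D, Q) = 27 - 3*5 = 27 - 15 = 12)
N = -6141 (N = 3 + (4**3*12)*(-8) = 3 + (64*12)*(-8) = 3 + 768*(-8) = 3 - 6144 = -6141)
k(8)/N - 44/3523 = 8**2/(-6141) - 44/3523 = 64*(-1/6141) - 44*1/3523 = -64/6141 - 44/3523 = -495676/21634743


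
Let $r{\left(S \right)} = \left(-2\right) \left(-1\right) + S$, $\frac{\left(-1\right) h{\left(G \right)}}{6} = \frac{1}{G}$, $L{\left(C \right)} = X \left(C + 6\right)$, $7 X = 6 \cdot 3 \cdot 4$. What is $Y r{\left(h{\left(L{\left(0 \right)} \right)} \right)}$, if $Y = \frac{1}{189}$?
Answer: $\frac{137}{13608} \approx 0.010068$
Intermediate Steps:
$X = \frac{72}{7}$ ($X = \frac{6 \cdot 3 \cdot 4}{7} = \frac{18 \cdot 4}{7} = \frac{1}{7} \cdot 72 = \frac{72}{7} \approx 10.286$)
$L{\left(C \right)} = \frac{432}{7} + \frac{72 C}{7}$ ($L{\left(C \right)} = \frac{72 \left(C + 6\right)}{7} = \frac{72 \left(6 + C\right)}{7} = \frac{432}{7} + \frac{72 C}{7}$)
$h{\left(G \right)} = - \frac{6}{G}$
$r{\left(S \right)} = 2 + S$
$Y = \frac{1}{189} \approx 0.005291$
$Y r{\left(h{\left(L{\left(0 \right)} \right)} \right)} = \frac{2 - \frac{6}{\frac{432}{7} + \frac{72}{7} \cdot 0}}{189} = \frac{2 - \frac{6}{\frac{432}{7} + 0}}{189} = \frac{2 - \frac{6}{\frac{432}{7}}}{189} = \frac{2 - \frac{7}{72}}{189} = \frac{1}{189} \cdot \frac{137}{72} = \frac{137}{13608}$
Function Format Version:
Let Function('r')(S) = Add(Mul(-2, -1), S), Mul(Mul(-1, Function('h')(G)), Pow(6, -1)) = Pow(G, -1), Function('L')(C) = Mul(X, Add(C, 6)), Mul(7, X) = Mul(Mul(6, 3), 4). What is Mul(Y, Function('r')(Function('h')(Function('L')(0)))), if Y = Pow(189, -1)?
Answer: Rational(137, 13608) ≈ 0.010068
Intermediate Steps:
X = Rational(72, 7) (X = Mul(Rational(1, 7), Mul(Mul(6, 3), 4)) = Mul(Rational(1, 7), Mul(18, 4)) = Mul(Rational(1, 7), 72) = Rational(72, 7) ≈ 10.286)
Function('L')(C) = Add(Rational(432, 7), Mul(Rational(72, 7), C)) (Function('L')(C) = Mul(Rational(72, 7), Add(C, 6)) = Mul(Rational(72, 7), Add(6, C)) = Add(Rational(432, 7), Mul(Rational(72, 7), C)))
Function('h')(G) = Mul(-6, Pow(G, -1))
Function('r')(S) = Add(2, S)
Y = Rational(1, 189) ≈ 0.0052910
Mul(Y, Function('r')(Function('h')(Function('L')(0)))) = Mul(Rational(1, 189), Add(2, Mul(-6, Pow(Add(Rational(432, 7), Mul(Rational(72, 7), 0)), -1)))) = Mul(Rational(1, 189), Add(2, Mul(-6, Pow(Add(Rational(432, 7), 0), -1)))) = Mul(Rational(1, 189), Add(2, Mul(-6, Pow(Rational(432, 7), -1)))) = Mul(Rational(1, 189), Add(2, Mul(-6, Rational(7, 432)))) = Mul(Rational(1, 189), Add(2, Rational(-7, 72))) = Mul(Rational(1, 189), Rational(137, 72)) = Rational(137, 13608)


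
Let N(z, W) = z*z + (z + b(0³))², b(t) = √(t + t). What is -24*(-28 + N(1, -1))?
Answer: 624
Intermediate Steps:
b(t) = √2*√t (b(t) = √(2*t) = √2*√t)
N(z, W) = 2*z² (N(z, W) = z*z + (z + √2*√(0³))² = z² + (z + √2*√0)² = z² + (z + √2*0)² = z² + (z + 0)² = z² + z² = 2*z²)
-24*(-28 + N(1, -1)) = -24*(-28 + 2*1²) = -24*(-28 + 2*1) = -24*(-28 + 2) = -24*(-26) = 624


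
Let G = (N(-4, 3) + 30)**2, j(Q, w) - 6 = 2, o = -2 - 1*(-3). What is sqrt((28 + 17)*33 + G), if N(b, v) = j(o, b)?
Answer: sqrt(2929) ≈ 54.120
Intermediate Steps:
o = 1 (o = -2 + 3 = 1)
j(Q, w) = 8 (j(Q, w) = 6 + 2 = 8)
N(b, v) = 8
G = 1444 (G = (8 + 30)**2 = 38**2 = 1444)
sqrt((28 + 17)*33 + G) = sqrt((28 + 17)*33 + 1444) = sqrt(45*33 + 1444) = sqrt(1485 + 1444) = sqrt(2929)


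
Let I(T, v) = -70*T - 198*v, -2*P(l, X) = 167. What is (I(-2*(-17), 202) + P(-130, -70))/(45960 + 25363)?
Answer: -84919/142646 ≈ -0.59531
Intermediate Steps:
P(l, X) = -167/2 (P(l, X) = -1/2*167 = -167/2)
I(T, v) = -198*v - 70*T
(I(-2*(-17), 202) + P(-130, -70))/(45960 + 25363) = ((-198*202 - (-140)*(-17)) - 167/2)/(45960 + 25363) = ((-39996 - 70*34) - 167/2)/71323 = ((-39996 - 2380) - 167/2)*(1/71323) = (-42376 - 167/2)*(1/71323) = -84919/2*1/71323 = -84919/142646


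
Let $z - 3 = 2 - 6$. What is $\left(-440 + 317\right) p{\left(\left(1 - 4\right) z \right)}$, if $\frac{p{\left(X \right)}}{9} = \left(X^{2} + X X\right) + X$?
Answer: $-23247$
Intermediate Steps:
$z = -1$ ($z = 3 + \left(2 - 6\right) = 3 - 4 = -1$)
$p{\left(X \right)} = 9 X + 18 X^{2}$ ($p{\left(X \right)} = 9 \left(\left(X^{2} + X X\right) + X\right) = 9 \left(\left(X^{2} + X^{2}\right) + X\right) = 9 \left(2 X^{2} + X\right) = 9 \left(X + 2 X^{2}\right) = 9 X + 18 X^{2}$)
$\left(-440 + 317\right) p{\left(\left(1 - 4\right) z \right)} = \left(-440 + 317\right) 9 \left(1 - 4\right) \left(-1\right) \left(1 + 2 \left(1 - 4\right) \left(-1\right)\right) = - 123 \cdot 9 \left(\left(-3\right) \left(-1\right)\right) \left(1 + 2 \left(\left(-3\right) \left(-1\right)\right)\right) = - 123 \cdot 9 \cdot 3 \left(1 + 2 \cdot 3\right) = - 123 \cdot 9 \cdot 3 \left(1 + 6\right) = - 123 \cdot 9 \cdot 3 \cdot 7 = \left(-123\right) 189 = -23247$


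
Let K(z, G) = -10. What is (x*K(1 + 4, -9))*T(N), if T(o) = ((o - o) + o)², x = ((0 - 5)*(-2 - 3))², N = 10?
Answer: -625000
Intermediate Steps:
x = 625 (x = (-5*(-5))² = 25² = 625)
T(o) = o² (T(o) = (0 + o)² = o²)
(x*K(1 + 4, -9))*T(N) = (625*(-10))*10² = -6250*100 = -625000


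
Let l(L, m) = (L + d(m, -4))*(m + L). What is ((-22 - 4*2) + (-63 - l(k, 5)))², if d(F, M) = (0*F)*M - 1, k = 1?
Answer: 8649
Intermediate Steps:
d(F, M) = -1 (d(F, M) = 0*M - 1 = 0 - 1 = -1)
l(L, m) = (-1 + L)*(L + m) (l(L, m) = (L - 1)*(m + L) = (-1 + L)*(L + m))
((-22 - 4*2) + (-63 - l(k, 5)))² = ((-22 - 4*2) + (-63 - (1² - 1*1 - 1*5 + 1*5)))² = ((-22 - 1*8) + (-63 - (1 - 1 - 5 + 5)))² = ((-22 - 8) + (-63 - 1*0))² = (-30 + (-63 + 0))² = (-30 - 63)² = (-93)² = 8649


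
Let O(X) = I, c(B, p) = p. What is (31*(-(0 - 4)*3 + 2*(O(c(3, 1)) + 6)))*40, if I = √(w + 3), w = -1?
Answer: 29760 + 2480*√2 ≈ 33267.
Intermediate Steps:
I = √2 (I = √(-1 + 3) = √2 ≈ 1.4142)
O(X) = √2
(31*(-(0 - 4)*3 + 2*(O(c(3, 1)) + 6)))*40 = (31*(-(0 - 4)*3 + 2*(√2 + 6)))*40 = (31*(-(-4)*3 + 2*(6 + √2)))*40 = (31*(-1*(-12) + (12 + 2*√2)))*40 = (31*(12 + (12 + 2*√2)))*40 = (31*(24 + 2*√2))*40 = (744 + 62*√2)*40 = 29760 + 2480*√2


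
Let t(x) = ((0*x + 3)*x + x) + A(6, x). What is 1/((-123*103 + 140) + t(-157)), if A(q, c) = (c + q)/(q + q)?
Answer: -12/158035 ≈ -7.5933e-5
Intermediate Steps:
A(q, c) = (c + q)/(2*q) (A(q, c) = (c + q)/((2*q)) = (c + q)*(1/(2*q)) = (c + q)/(2*q))
t(x) = ½ + 49*x/12 (t(x) = ((0*x + 3)*x + x) + (½)*(x + 6)/6 = ((0 + 3)*x + x) + (½)*(⅙)*(6 + x) = (3*x + x) + (½ + x/12) = 4*x + (½ + x/12) = ½ + 49*x/12)
1/((-123*103 + 140) + t(-157)) = 1/((-123*103 + 140) + (½ + (49/12)*(-157))) = 1/((-12669 + 140) + (½ - 7693/12)) = 1/(-12529 - 7687/12) = 1/(-158035/12) = -12/158035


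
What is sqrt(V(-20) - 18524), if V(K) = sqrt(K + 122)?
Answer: sqrt(-18524 + sqrt(102)) ≈ 136.07*I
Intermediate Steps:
V(K) = sqrt(122 + K)
sqrt(V(-20) - 18524) = sqrt(sqrt(122 - 20) - 18524) = sqrt(sqrt(102) - 18524) = sqrt(-18524 + sqrt(102))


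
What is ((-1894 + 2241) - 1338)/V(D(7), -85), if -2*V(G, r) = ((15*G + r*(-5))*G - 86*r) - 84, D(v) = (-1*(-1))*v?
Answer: 991/5468 ≈ 0.18124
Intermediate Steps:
D(v) = v (D(v) = 1*v = v)
V(G, r) = 42 + 43*r - G*(-5*r + 15*G)/2 (V(G, r) = -(((15*G + r*(-5))*G - 86*r) - 84)/2 = -(((15*G - 5*r)*G - 86*r) - 84)/2 = -(((-5*r + 15*G)*G - 86*r) - 84)/2 = -((G*(-5*r + 15*G) - 86*r) - 84)/2 = -((-86*r + G*(-5*r + 15*G)) - 84)/2 = -(-84 - 86*r + G*(-5*r + 15*G))/2 = 42 + 43*r - G*(-5*r + 15*G)/2)
((-1894 + 2241) - 1338)/V(D(7), -85) = ((-1894 + 2241) - 1338)/(42 + 43*(-85) - 15/2*7² + (5/2)*7*(-85)) = (347 - 1338)/(42 - 3655 - 15/2*49 - 2975/2) = -991/(42 - 3655 - 735/2 - 2975/2) = -991/(-5468) = -991*(-1/5468) = 991/5468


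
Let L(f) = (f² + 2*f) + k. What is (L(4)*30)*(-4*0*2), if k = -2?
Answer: 0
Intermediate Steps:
L(f) = -2 + f² + 2*f (L(f) = (f² + 2*f) - 2 = -2 + f² + 2*f)
(L(4)*30)*(-4*0*2) = ((-2 + 4² + 2*4)*30)*(-4*0*2) = ((-2 + 16 + 8)*30)*(0*2) = (22*30)*0 = 660*0 = 0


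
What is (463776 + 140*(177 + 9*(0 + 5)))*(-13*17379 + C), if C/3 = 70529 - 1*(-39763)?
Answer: 51934642344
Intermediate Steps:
C = 330876 (C = 3*(70529 - 1*(-39763)) = 3*(70529 + 39763) = 3*110292 = 330876)
(463776 + 140*(177 + 9*(0 + 5)))*(-13*17379 + C) = (463776 + 140*(177 + 9*(0 + 5)))*(-13*17379 + 330876) = (463776 + 140*(177 + 9*5))*(-225927 + 330876) = (463776 + 140*(177 + 45))*104949 = (463776 + 140*222)*104949 = (463776 + 31080)*104949 = 494856*104949 = 51934642344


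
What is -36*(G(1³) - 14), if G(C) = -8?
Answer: 792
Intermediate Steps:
-36*(G(1³) - 14) = -36*(-8 - 14) = -36*(-22) = 792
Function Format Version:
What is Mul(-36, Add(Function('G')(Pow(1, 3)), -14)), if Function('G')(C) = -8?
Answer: 792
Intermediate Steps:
Mul(-36, Add(Function('G')(Pow(1, 3)), -14)) = Mul(-36, Add(-8, -14)) = Mul(-36, -22) = 792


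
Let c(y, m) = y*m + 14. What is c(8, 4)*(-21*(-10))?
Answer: 9660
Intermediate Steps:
c(y, m) = 14 + m*y (c(y, m) = m*y + 14 = 14 + m*y)
c(8, 4)*(-21*(-10)) = (14 + 4*8)*(-21*(-10)) = (14 + 32)*210 = 46*210 = 9660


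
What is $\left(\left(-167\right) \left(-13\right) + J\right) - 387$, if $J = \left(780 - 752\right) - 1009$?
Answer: $803$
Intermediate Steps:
$J = -981$ ($J = 28 - 1009 = -981$)
$\left(\left(-167\right) \left(-13\right) + J\right) - 387 = \left(\left(-167\right) \left(-13\right) - 981\right) - 387 = \left(2171 - 981\right) - 387 = 1190 - 387 = 803$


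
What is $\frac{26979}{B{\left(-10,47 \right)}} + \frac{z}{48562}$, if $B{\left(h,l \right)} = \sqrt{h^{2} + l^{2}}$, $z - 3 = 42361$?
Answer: $\frac{21182}{24281} + \frac{26979 \sqrt{2309}}{2309} \approx 562.33$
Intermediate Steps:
$z = 42364$ ($z = 3 + 42361 = 42364$)
$\frac{26979}{B{\left(-10,47 \right)}} + \frac{z}{48562} = \frac{26979}{\sqrt{\left(-10\right)^{2} + 47^{2}}} + \frac{42364}{48562} = \frac{26979}{\sqrt{100 + 2209}} + 42364 \cdot \frac{1}{48562} = \frac{26979}{\sqrt{2309}} + \frac{21182}{24281} = 26979 \frac{\sqrt{2309}}{2309} + \frac{21182}{24281} = \frac{26979 \sqrt{2309}}{2309} + \frac{21182}{24281} = \frac{21182}{24281} + \frac{26979 \sqrt{2309}}{2309}$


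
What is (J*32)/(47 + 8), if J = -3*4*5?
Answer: -384/11 ≈ -34.909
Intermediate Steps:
J = -60 (J = -12*5 = -60)
(J*32)/(47 + 8) = (-60*32)/(47 + 8) = -1920/55 = -1920*1/55 = -384/11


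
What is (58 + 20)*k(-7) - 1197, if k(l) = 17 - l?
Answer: 675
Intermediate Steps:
(58 + 20)*k(-7) - 1197 = (58 + 20)*(17 - 1*(-7)) - 1197 = 78*(17 + 7) - 1197 = 78*24 - 1197 = 1872 - 1197 = 675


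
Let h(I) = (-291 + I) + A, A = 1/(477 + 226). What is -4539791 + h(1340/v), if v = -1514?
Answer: -2416100448275/532171 ≈ -4.5401e+6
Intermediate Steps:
A = 1/703 ≈ 0.0014225
h(I) = -204572/703 + I (h(I) = (-291 + I) + 1/703 = -204572/703 + I)
-4539791 + h(1340/v) = -4539791 + (-204572/703 + 1340/(-1514)) = -4539791 + (-204572/703 + 1340*(-1/1514)) = -4539791 + (-204572/703 - 670/757) = -4539791 - 155332014/532171 = -2416100448275/532171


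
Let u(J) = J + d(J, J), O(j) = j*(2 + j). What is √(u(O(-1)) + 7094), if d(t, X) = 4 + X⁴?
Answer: 13*√42 ≈ 84.250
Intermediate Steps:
u(J) = 4 + J + J⁴ (u(J) = J + (4 + J⁴) = 4 + J + J⁴)
√(u(O(-1)) + 7094) = √((4 - (2 - 1) + (-(2 - 1))⁴) + 7094) = √((4 - 1*1 + (-1*1)⁴) + 7094) = √((4 - 1 + (-1)⁴) + 7094) = √((4 - 1 + 1) + 7094) = √(4 + 7094) = √7098 = 13*√42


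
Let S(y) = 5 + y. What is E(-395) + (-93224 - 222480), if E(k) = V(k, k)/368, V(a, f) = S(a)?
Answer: -58089731/184 ≈ -3.1571e+5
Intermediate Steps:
V(a, f) = 5 + a
E(k) = 5/368 + k/368 (E(k) = (5 + k)/368 = (5 + k)*(1/368) = 5/368 + k/368)
E(-395) + (-93224 - 222480) = (5/368 + (1/368)*(-395)) + (-93224 - 222480) = (5/368 - 395/368) - 315704 = -195/184 - 315704 = -58089731/184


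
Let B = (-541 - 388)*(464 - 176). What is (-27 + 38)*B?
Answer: -2943072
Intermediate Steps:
B = -267552 (B = -929*288 = -267552)
(-27 + 38)*B = (-27 + 38)*(-267552) = 11*(-267552) = -2943072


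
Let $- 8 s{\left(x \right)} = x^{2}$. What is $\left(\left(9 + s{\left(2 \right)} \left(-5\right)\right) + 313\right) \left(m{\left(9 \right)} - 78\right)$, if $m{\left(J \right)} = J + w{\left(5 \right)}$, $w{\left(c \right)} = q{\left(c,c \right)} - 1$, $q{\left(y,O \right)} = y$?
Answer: $- \frac{42185}{2} \approx -21093.0$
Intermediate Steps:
$s{\left(x \right)} = - \frac{x^{2}}{8}$
$w{\left(c \right)} = -1 + c$ ($w{\left(c \right)} = c - 1 = -1 + c$)
$m{\left(J \right)} = 4 + J$ ($m{\left(J \right)} = J + \left(-1 + 5\right) = J + 4 = 4 + J$)
$\left(\left(9 + s{\left(2 \right)} \left(-5\right)\right) + 313\right) \left(m{\left(9 \right)} - 78\right) = \left(\left(9 + - \frac{2^{2}}{8} \left(-5\right)\right) + 313\right) \left(\left(4 + 9\right) - 78\right) = \left(\left(9 + \left(- \frac{1}{8}\right) 4 \left(-5\right)\right) + 313\right) \left(13 - 78\right) = \left(\left(9 - - \frac{5}{2}\right) + 313\right) \left(-65\right) = \left(\left(9 + \frac{5}{2}\right) + 313\right) \left(-65\right) = \left(\frac{23}{2} + 313\right) \left(-65\right) = \frac{649}{2} \left(-65\right) = - \frac{42185}{2}$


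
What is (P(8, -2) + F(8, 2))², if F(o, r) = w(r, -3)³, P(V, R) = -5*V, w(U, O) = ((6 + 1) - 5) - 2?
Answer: 1600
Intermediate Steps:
w(U, O) = 0 (w(U, O) = (7 - 5) - 2 = 2 - 2 = 0)
F(o, r) = 0 (F(o, r) = 0³ = 0)
(P(8, -2) + F(8, 2))² = (-5*8 + 0)² = (-40 + 0)² = (-40)² = 1600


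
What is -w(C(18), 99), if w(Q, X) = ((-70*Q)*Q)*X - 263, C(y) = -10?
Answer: 693263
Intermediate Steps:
w(Q, X) = -263 - 70*X*Q² (w(Q, X) = (-70*Q²)*X - 263 = -70*X*Q² - 263 = -263 - 70*X*Q²)
-w(C(18), 99) = -(-263 - 70*99*(-10)²) = -(-263 - 70*99*100) = -(-263 - 693000) = -1*(-693263) = 693263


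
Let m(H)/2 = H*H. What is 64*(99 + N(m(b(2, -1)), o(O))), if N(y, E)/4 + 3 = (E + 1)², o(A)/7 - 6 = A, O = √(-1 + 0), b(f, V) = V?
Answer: 466368 + 154112*I ≈ 4.6637e+5 + 1.5411e+5*I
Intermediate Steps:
m(H) = 2*H² (m(H) = 2*(H*H) = 2*H²)
O = I (O = √(-1) = I ≈ 1.0*I)
o(A) = 42 + 7*A
N(y, E) = -12 + 4*(1 + E)² (N(y, E) = -12 + 4*(E + 1)² = -12 + 4*(1 + E)²)
64*(99 + N(m(b(2, -1)), o(O))) = 64*(99 + (-12 + 4*(1 + (42 + 7*I))²)) = 64*(99 + (-12 + 4*(43 + 7*I)²)) = 64*(87 + 4*(43 + 7*I)²) = 5568 + 256*(43 + 7*I)²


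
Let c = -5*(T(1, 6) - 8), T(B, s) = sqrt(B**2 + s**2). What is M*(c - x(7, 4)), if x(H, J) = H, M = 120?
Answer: 3960 - 600*sqrt(37) ≈ 310.34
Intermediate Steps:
c = 40 - 5*sqrt(37) (c = -5*(sqrt(1**2 + 6**2) - 8) = -5*(sqrt(1 + 36) - 8) = -5*(sqrt(37) - 8) = -5*(-8 + sqrt(37)) = 40 - 5*sqrt(37) ≈ 9.5862)
M*(c - x(7, 4)) = 120*((40 - 5*sqrt(37)) - 1*7) = 120*((40 - 5*sqrt(37)) - 7) = 120*(33 - 5*sqrt(37)) = 3960 - 600*sqrt(37)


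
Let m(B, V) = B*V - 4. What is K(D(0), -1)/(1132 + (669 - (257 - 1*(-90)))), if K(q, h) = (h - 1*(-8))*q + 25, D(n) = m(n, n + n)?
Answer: -3/1454 ≈ -0.0020633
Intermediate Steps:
m(B, V) = -4 + B*V
D(n) = -4 + 2*n² (D(n) = -4 + n*(n + n) = -4 + n*(2*n) = -4 + 2*n²)
K(q, h) = 25 + q*(8 + h) (K(q, h) = (h + 8)*q + 25 = (8 + h)*q + 25 = q*(8 + h) + 25 = 25 + q*(8 + h))
K(D(0), -1)/(1132 + (669 - (257 - 1*(-90)))) = (25 + 8*(-4 + 2*0²) - (-4 + 2*0²))/(1132 + (669 - (257 - 1*(-90)))) = (25 + 8*(-4 + 2*0) - (-4 + 2*0))/(1132 + (669 - (257 + 90))) = (25 + 8*(-4 + 0) - (-4 + 0))/(1132 + (669 - 1*347)) = (25 + 8*(-4) - 1*(-4))/(1132 + (669 - 347)) = (25 - 32 + 4)/(1132 + 322) = -3/1454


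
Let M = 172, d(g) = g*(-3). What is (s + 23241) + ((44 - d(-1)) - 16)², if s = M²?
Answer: 53450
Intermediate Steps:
d(g) = -3*g
s = 29584 (s = 172² = 29584)
(s + 23241) + ((44 - d(-1)) - 16)² = (29584 + 23241) + ((44 - (-3)*(-1)) - 16)² = 52825 + ((44 - 1*3) - 16)² = 52825 + ((44 - 3) - 16)² = 52825 + (41 - 16)² = 52825 + 25² = 52825 + 625 = 53450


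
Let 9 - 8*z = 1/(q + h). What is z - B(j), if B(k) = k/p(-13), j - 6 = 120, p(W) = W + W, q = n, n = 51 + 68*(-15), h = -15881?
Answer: 10463863/1752400 ≈ 5.9712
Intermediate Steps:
n = -969 (n = 51 - 1020 = -969)
q = -969
p(W) = 2*W
j = 126 (j = 6 + 120 = 126)
B(k) = -k/26 (B(k) = k/((2*(-13))) = k/(-26) = k*(-1/26) = -k/26)
z = 151651/134800 (z = 9/8 - 1/(8*(-969 - 15881)) = 9/8 - ⅛/(-16850) = 9/8 - ⅛*(-1/16850) = 9/8 + 1/134800 = 151651/134800 ≈ 1.1250)
z - B(j) = 151651/134800 - (-1)*126/26 = 151651/134800 - 1*(-63/13) = 151651/134800 + 63/13 = 10463863/1752400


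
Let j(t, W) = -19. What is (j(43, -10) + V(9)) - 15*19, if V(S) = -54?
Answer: -358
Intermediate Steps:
(j(43, -10) + V(9)) - 15*19 = (-19 - 54) - 15*19 = -73 - 285 = -358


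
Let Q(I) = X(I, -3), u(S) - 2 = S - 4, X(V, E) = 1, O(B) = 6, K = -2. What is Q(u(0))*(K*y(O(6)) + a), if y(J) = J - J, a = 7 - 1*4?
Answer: 3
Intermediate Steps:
u(S) = -2 + S (u(S) = 2 + (S - 4) = 2 + (-4 + S) = -2 + S)
Q(I) = 1
a = 3 (a = 7 - 4 = 3)
y(J) = 0
Q(u(0))*(K*y(O(6)) + a) = 1*(-2*0 + 3) = 1*(0 + 3) = 1*3 = 3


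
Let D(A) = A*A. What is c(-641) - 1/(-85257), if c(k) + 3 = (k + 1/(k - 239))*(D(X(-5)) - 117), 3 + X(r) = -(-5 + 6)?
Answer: 4857052157917/75026160 ≈ 64738.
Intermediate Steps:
X(r) = -4 (X(r) = -3 - (-5 + 6) = -3 - 1*1 = -3 - 1 = -4)
D(A) = A²
c(k) = -3 - 101*k - 101/(-239 + k) (c(k) = -3 + (k + 1/(k - 239))*((-4)² - 117) = -3 + (k + 1/(-239 + k))*(16 - 117) = -3 + (k + 1/(-239 + k))*(-101) = -3 + (-101*k - 101/(-239 + k)) = -3 - 101*k - 101/(-239 + k))
c(-641) - 1/(-85257) = (616 - 101*(-641)² + 24136*(-641))/(-239 - 641) - 1/(-85257) = (616 - 101*410881 - 15471176)/(-880) - 1*(-1/85257) = -(616 - 41498981 - 15471176)/880 + 1/85257 = -1/880*(-56969541) + 1/85257 = 56969541/880 + 1/85257 = 4857052157917/75026160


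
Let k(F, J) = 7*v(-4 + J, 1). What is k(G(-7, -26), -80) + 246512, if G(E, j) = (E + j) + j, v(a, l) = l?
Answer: 246519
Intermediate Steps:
G(E, j) = E + 2*j
k(F, J) = 7 (k(F, J) = 7*1 = 7)
k(G(-7, -26), -80) + 246512 = 7 + 246512 = 246519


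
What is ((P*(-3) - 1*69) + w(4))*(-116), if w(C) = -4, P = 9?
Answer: 11600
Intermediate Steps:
((P*(-3) - 1*69) + w(4))*(-116) = ((9*(-3) - 1*69) - 4)*(-116) = ((-27 - 69) - 4)*(-116) = (-96 - 4)*(-116) = -100*(-116) = 11600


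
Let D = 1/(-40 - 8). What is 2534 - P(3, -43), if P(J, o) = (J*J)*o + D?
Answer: 140209/48 ≈ 2921.0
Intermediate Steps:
D = -1/48 (D = 1/(-48) = -1/48 ≈ -0.020833)
P(J, o) = -1/48 + o*J² (P(J, o) = (J*J)*o - 1/48 = J²*o - 1/48 = o*J² - 1/48 = -1/48 + o*J²)
2534 - P(3, -43) = 2534 - (-1/48 - 43*3²) = 2534 - (-1/48 - 43*9) = 2534 - (-1/48 - 387) = 2534 - 1*(-18577/48) = 2534 + 18577/48 = 140209/48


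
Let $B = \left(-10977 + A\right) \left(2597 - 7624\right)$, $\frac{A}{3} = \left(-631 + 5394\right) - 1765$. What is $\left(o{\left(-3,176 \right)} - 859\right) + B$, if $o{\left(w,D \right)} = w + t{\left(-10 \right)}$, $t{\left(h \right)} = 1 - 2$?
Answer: $9967678$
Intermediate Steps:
$t{\left(h \right)} = -1$ ($t{\left(h \right)} = 1 - 2 = -1$)
$o{\left(w,D \right)} = -1 + w$ ($o{\left(w,D \right)} = w - 1 = -1 + w$)
$A = 8994$ ($A = 3 \left(\left(-631 + 5394\right) - 1765\right) = 3 \left(4763 - 1765\right) = 3 \cdot 2998 = 8994$)
$B = 9968541$ ($B = \left(-10977 + 8994\right) \left(2597 - 7624\right) = \left(-1983\right) \left(-5027\right) = 9968541$)
$\left(o{\left(-3,176 \right)} - 859\right) + B = \left(\left(-1 - 3\right) - 859\right) + 9968541 = \left(-4 + \left(-3921 + 3062\right)\right) + 9968541 = \left(-4 - 859\right) + 9968541 = -863 + 9968541 = 9967678$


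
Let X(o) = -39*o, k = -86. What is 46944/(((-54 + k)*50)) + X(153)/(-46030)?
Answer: -52976583/8055250 ≈ -6.5767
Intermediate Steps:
46944/(((-54 + k)*50)) + X(153)/(-46030) = 46944/(((-54 - 86)*50)) - 39*153/(-46030) = 46944/((-140*50)) - 5967*(-1/46030) = 46944/(-7000) + 5967/46030 = 46944*(-1/7000) + 5967/46030 = -5868/875 + 5967/46030 = -52976583/8055250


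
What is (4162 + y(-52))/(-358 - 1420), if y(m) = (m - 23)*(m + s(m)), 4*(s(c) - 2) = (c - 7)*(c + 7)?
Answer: 167477/7112 ≈ 23.549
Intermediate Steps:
s(c) = 2 + (-7 + c)*(7 + c)/4 (s(c) = 2 + ((c - 7)*(c + 7))/4 = 2 + ((-7 + c)*(7 + c))/4 = 2 + (-7 + c)*(7 + c)/4)
y(m) = (-23 + m)*(-41/4 + m + m²/4) (y(m) = (m - 23)*(m + (-41/4 + m²/4)) = (-23 + m)*(-41/4 + m + m²/4))
(4162 + y(-52))/(-358 - 1420) = (4162 + (943/4 - 133/4*(-52) - 19/4*(-52)² + (¼)*(-52)³))/(-358 - 1420) = (4162 + (943/4 + 1729 - 19/4*2704 + (¼)*(-140608)))/(-1778) = (4162 + (943/4 + 1729 - 12844 - 35152))*(-1/1778) = (4162 - 184125/4)*(-1/1778) = -167477/4*(-1/1778) = 167477/7112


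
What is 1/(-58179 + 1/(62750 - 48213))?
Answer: -14537/845748122 ≈ -1.7188e-5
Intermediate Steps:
1/(-58179 + 1/(62750 - 48213)) = 1/(-58179 + 1/14537) = 1/(-845748122/14537) = -14537/845748122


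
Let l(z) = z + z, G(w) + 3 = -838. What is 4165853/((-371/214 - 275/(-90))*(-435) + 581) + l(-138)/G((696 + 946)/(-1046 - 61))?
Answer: 1124618370549/1611356 ≈ 6.9793e+5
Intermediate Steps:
G(w) = -841 (G(w) = -3 - 838 = -841)
l(z) = 2*z
4165853/((-371/214 - 275/(-90))*(-435) + 581) + l(-138)/G((696 + 946)/(-1046 - 61)) = 4165853/((-371/214 - 275/(-90))*(-435) + 581) + (2*(-138))/(-841) = 4165853/((-371*1/214 - 275*(-1/90))*(-435) + 581) - 276*(-1/841) = 4165853/((-371/214 + 55/18)*(-435) + 581) + 276/841 = 4165853/((1273/963)*(-435) + 581) + 276/841 = 4165853/(-184585/321 + 581) + 276/841 = 4165853/(1916/321) + 276/841 = 4165853*(321/1916) + 276/841 = 1337238813/1916 + 276/841 = 1124618370549/1611356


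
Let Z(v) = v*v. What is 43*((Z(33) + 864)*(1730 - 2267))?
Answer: -45096723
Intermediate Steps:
Z(v) = v²
43*((Z(33) + 864)*(1730 - 2267)) = 43*((33² + 864)*(1730 - 2267)) = 43*((1089 + 864)*(-537)) = 43*(1953*(-537)) = 43*(-1048761) = -45096723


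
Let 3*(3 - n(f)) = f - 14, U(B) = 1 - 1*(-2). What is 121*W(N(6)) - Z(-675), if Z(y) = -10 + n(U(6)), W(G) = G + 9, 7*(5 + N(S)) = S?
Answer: 12412/21 ≈ 591.05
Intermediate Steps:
N(S) = -5 + S/7
W(G) = 9 + G
U(B) = 3 (U(B) = 1 + 2 = 3)
n(f) = 23/3 - f/3 (n(f) = 3 - (f - 14)/3 = 3 - (-14 + f)/3 = 3 + (14/3 - f/3) = 23/3 - f/3)
Z(y) = -10/3 (Z(y) = -10 + (23/3 - 1/3*3) = -10 + (23/3 - 1) = -10 + 20/3 = -10/3)
121*W(N(6)) - Z(-675) = 121*(9 + (-5 + (1/7)*6)) - 1*(-10/3) = 121*(9 + (-5 + 6/7)) + 10/3 = 121*(9 - 29/7) + 10/3 = 121*(34/7) + 10/3 = 4114/7 + 10/3 = 12412/21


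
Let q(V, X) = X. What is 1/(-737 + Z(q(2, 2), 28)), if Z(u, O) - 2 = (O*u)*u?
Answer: -1/623 ≈ -0.0016051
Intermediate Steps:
Z(u, O) = 2 + O*u² (Z(u, O) = 2 + (O*u)*u = 2 + O*u²)
1/(-737 + Z(q(2, 2), 28)) = 1/(-737 + (2 + 28*2²)) = 1/(-737 + (2 + 28*4)) = 1/(-737 + (2 + 112)) = 1/(-737 + 114) = 1/(-623) = -1/623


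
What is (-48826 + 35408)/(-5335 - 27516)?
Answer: 13418/32851 ≈ 0.40845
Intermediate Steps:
(-48826 + 35408)/(-5335 - 27516) = -13418/(-32851) = -13418*(-1/32851) = 13418/32851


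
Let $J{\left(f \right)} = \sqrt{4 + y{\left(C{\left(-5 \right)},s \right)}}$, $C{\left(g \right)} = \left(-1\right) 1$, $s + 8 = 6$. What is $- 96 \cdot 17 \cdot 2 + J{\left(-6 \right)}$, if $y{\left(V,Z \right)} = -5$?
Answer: $-3264 + i \approx -3264.0 + 1.0 i$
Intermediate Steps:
$s = -2$ ($s = -8 + 6 = -2$)
$C{\left(g \right)} = -1$
$J{\left(f \right)} = i$ ($J{\left(f \right)} = \sqrt{4 - 5} = \sqrt{-1} = i$)
$- 96 \cdot 17 \cdot 2 + J{\left(-6 \right)} = - 96 \cdot 17 \cdot 2 + i = \left(-96\right) 34 + i = -3264 + i$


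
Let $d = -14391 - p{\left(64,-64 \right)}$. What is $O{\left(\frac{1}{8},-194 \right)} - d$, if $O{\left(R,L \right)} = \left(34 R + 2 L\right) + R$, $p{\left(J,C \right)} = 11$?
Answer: $\frac{112147}{8} \approx 14018.0$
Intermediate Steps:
$O{\left(R,L \right)} = 2 L + 35 R$ ($O{\left(R,L \right)} = \left(2 L + 34 R\right) + R = 2 L + 35 R$)
$d = -14402$ ($d = -14391 - 11 = -14402$)
$O{\left(\frac{1}{8},-194 \right)} - d = \left(2 \left(-194\right) + \frac{35}{8}\right) - -14402 = \left(-388 + 35 \cdot \frac{1}{8}\right) + 14402 = \left(-388 + \frac{35}{8}\right) + 14402 = - \frac{3069}{8} + 14402 = \frac{112147}{8}$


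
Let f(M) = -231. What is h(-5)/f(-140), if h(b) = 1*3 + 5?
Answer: -8/231 ≈ -0.034632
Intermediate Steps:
h(b) = 8 (h(b) = 3 + 5 = 8)
h(-5)/f(-140) = 8/(-231) = 8*(-1/231) = -8/231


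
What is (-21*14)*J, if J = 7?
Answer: -2058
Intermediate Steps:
(-21*14)*J = -21*14*7 = -294*7 = -2058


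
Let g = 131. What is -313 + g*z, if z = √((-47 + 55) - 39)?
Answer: -313 + 131*I*√31 ≈ -313.0 + 729.38*I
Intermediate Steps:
z = I*√31 (z = √(8 - 39) = √(-31) = I*√31 ≈ 5.5678*I)
-313 + g*z = -313 + 131*(I*√31) = -313 + 131*I*√31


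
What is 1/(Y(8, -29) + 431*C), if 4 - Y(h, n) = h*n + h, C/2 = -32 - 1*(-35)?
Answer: 1/2814 ≈ 0.00035537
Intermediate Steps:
C = 6 (C = 2*(-32 - 1*(-35)) = 2*(-32 + 35) = 2*3 = 6)
Y(h, n) = 4 - h - h*n (Y(h, n) = 4 - (h*n + h) = 4 - (h + h*n) = 4 + (-h - h*n) = 4 - h - h*n)
1/(Y(8, -29) + 431*C) = 1/((4 - 1*8 - 1*8*(-29)) + 431*6) = 1/((4 - 8 + 232) + 2586) = 1/(228 + 2586) = 1/2814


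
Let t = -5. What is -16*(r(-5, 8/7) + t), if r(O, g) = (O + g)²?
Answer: -7744/49 ≈ -158.04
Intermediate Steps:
-16*(r(-5, 8/7) + t) = -16*((-5 + 8/7)² - 5) = -16*((-27/7)² - 5) = -16*(729/49 - 5) = -16*484/49 = -7744/49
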